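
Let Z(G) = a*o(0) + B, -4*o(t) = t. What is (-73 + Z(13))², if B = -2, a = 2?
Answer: 5625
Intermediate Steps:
o(t) = -t/4
Z(G) = -2 (Z(G) = 2*(-¼*0) - 2 = 2*0 - 2 = 0 - 2 = -2)
(-73 + Z(13))² = (-73 - 2)² = (-75)² = 5625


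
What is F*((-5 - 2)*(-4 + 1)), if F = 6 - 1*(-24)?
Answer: 630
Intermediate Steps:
F = 30 (F = 6 + 24 = 30)
F*((-5 - 2)*(-4 + 1)) = 30*((-5 - 2)*(-4 + 1)) = 30*(-7*(-3)) = 30*21 = 630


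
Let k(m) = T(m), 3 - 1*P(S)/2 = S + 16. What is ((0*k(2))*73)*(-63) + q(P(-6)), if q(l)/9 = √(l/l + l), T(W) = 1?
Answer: 9*I*√13 ≈ 32.45*I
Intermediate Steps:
P(S) = -26 - 2*S (P(S) = 6 - 2*(S + 16) = 6 - 2*(16 + S) = 6 + (-32 - 2*S) = -26 - 2*S)
k(m) = 1
q(l) = 9*√(1 + l) (q(l) = 9*√(l/l + l) = 9*√(1 + l))
((0*k(2))*73)*(-63) + q(P(-6)) = ((0*1)*73)*(-63) + 9*√(1 + (-26 - 2*(-6))) = (0*73)*(-63) + 9*√(1 + (-26 + 12)) = 0*(-63) + 9*√(1 - 14) = 0 + 9*√(-13) = 0 + 9*(I*√13) = 0 + 9*I*√13 = 9*I*√13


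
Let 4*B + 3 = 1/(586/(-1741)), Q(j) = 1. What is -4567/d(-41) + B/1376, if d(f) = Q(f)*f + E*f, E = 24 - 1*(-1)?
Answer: 7363208057/1719108352 ≈ 4.2832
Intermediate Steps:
E = 25 (E = 24 + 1 = 25)
d(f) = 26*f (d(f) = 1*f + 25*f = f + 25*f = 26*f)
B = -3499/2344 (B = -¾ + 1/(4*((586/(-1741)))) = -¾ + 1/(4*((586*(-1/1741)))) = -¾ + 1/(4*(-586/1741)) = -¾ + (¼)*(-1741/586) = -¾ - 1741/2344 = -3499/2344 ≈ -1.4927)
-4567/d(-41) + B/1376 = -4567/(26*(-41)) - 3499/2344/1376 = -4567/(-1066) - 3499/2344*1/1376 = -4567*(-1/1066) - 3499/3225344 = 4567/1066 - 3499/3225344 = 7363208057/1719108352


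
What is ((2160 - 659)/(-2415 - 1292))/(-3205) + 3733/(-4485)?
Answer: -8868959674/10657198695 ≈ -0.83220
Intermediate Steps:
((2160 - 659)/(-2415 - 1292))/(-3205) + 3733/(-4485) = (1501/(-3707))*(-1/3205) + 3733*(-1/4485) = (1501*(-1/3707))*(-1/3205) - 3733/4485 = -1501/3707*(-1/3205) - 3733/4485 = 1501/11880935 - 3733/4485 = -8868959674/10657198695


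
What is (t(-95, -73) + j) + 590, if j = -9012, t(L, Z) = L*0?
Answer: -8422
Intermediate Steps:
t(L, Z) = 0
(t(-95, -73) + j) + 590 = (0 - 9012) + 590 = -9012 + 590 = -8422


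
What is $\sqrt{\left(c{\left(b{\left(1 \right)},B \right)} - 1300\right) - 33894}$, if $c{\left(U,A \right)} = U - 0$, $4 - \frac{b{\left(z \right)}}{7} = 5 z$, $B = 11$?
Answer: $i \sqrt{35201} \approx 187.62 i$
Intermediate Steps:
$b{\left(z \right)} = 28 - 35 z$ ($b{\left(z \right)} = 28 - 7 \cdot 5 z = 28 - 35 z$)
$c{\left(U,A \right)} = U$ ($c{\left(U,A \right)} = U + 0 = U$)
$\sqrt{\left(c{\left(b{\left(1 \right)},B \right)} - 1300\right) - 33894} = \sqrt{\left(\left(28 - 35\right) - 1300\right) - 33894} = \sqrt{\left(-7 - 1300\right) - 33894} = \sqrt{-1307 - 33894} = \sqrt{-35201} = i \sqrt{35201}$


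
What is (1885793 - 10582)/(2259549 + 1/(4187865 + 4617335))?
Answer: 16511607897200/19895780854801 ≈ 0.82990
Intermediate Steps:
(1885793 - 10582)/(2259549 + 1/(4187865 + 4617335)) = 1875211/(2259549 + 1/8805200) = 1875211/(19895780854801/8805200) = 1875211*(8805200/19895780854801) = 16511607897200/19895780854801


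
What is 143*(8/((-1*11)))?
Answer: -104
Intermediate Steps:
143*(8/((-1*11))) = 143*(8/(-11)) = 143*(8*(-1/11)) = 143*(-8/11) = -104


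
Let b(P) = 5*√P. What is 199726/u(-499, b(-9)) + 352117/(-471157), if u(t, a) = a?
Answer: -352117/471157 - 199726*I/15 ≈ -0.74734 - 13315.0*I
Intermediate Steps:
199726/u(-499, b(-9)) + 352117/(-471157) = 199726/((5*√(-9))) + 352117/(-471157) = 199726/((5*(3*I))) + 352117*(-1/471157) = 199726/((15*I)) - 352117/471157 = 199726*(-I/15) - 352117/471157 = -199726*I/15 - 352117/471157 = -352117/471157 - 199726*I/15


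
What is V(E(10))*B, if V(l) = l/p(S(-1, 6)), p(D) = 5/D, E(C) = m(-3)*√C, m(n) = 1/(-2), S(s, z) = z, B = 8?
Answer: -24*√10/5 ≈ -15.179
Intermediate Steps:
m(n) = -½
E(C) = -√C/2
V(l) = 6*l/5 (V(l) = l/((5/6)) = l/((5*(⅙))) = l/(⅚) = l*(6/5) = 6*l/5)
V(E(10))*B = (6*(-√10/2)/5)*8 = -3*√10/5*8 = -24*√10/5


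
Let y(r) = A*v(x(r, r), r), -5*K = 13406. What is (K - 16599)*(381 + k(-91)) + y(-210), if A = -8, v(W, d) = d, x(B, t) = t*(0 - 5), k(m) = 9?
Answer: -7517598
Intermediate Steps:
K = -13406/5 (K = -⅕*13406 = -13406/5 ≈ -2681.2)
x(B, t) = -5*t (x(B, t) = t*(-5) = -5*t)
y(r) = -8*r
(K - 16599)*(381 + k(-91)) + y(-210) = (-13406/5 - 16599)*(381 + 9) - 8*(-210) = -96401/5*390 + 1680 = -7519278 + 1680 = -7517598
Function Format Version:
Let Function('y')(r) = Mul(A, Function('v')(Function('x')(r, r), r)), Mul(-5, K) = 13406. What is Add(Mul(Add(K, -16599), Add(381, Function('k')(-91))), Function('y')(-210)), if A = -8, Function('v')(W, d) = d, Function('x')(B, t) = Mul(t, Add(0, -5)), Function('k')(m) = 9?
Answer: -7517598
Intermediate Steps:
K = Rational(-13406, 5) (K = Mul(Rational(-1, 5), 13406) = Rational(-13406, 5) ≈ -2681.2)
Function('x')(B, t) = Mul(-5, t) (Function('x')(B, t) = Mul(t, -5) = Mul(-5, t))
Function('y')(r) = Mul(-8, r)
Add(Mul(Add(K, -16599), Add(381, Function('k')(-91))), Function('y')(-210)) = Add(Mul(Add(Rational(-13406, 5), -16599), Add(381, 9)), Mul(-8, -210)) = Add(Mul(Rational(-96401, 5), 390), 1680) = Add(-7519278, 1680) = -7517598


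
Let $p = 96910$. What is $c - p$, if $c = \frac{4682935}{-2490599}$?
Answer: $- \frac{241368632025}{2490599} \approx -96912.0$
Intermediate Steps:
$c = - \frac{4682935}{2490599}$ ($c = 4682935 \left(- \frac{1}{2490599}\right) = - \frac{4682935}{2490599} \approx -1.8802$)
$c - p = - \frac{4682935}{2490599} - 96910 = - \frac{241368632025}{2490599}$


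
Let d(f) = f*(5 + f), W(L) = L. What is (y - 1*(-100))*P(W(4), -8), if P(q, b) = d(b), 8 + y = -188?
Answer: -2304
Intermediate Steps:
y = -196 (y = -8 - 188 = -196)
P(q, b) = b*(5 + b)
(y - 1*(-100))*P(W(4), -8) = (-196 - 1*(-100))*(-8*(5 - 8)) = (-196 + 100)*(-8*(-3)) = -96*24 = -2304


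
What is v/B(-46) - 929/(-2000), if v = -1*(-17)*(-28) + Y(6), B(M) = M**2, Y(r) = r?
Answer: 256441/1058000 ≈ 0.24238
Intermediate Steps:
v = -470 (v = -1*(-17)*(-28) + 6 = 17*(-28) + 6 = -476 + 6 = -470)
v/B(-46) - 929/(-2000) = -470/((-46)**2) - 929/(-2000) = -470/2116 - 929*(-1/2000) = -470*1/2116 + 929/2000 = -235/1058 + 929/2000 = 256441/1058000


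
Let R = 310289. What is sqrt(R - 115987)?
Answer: sqrt(194302) ≈ 440.80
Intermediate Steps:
sqrt(R - 115987) = sqrt(310289 - 115987) = sqrt(194302)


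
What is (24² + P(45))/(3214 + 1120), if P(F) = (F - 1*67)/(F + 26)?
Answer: 20437/153857 ≈ 0.13283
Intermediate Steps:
P(F) = (-67 + F)/(26 + F) (P(F) = (F - 67)/(26 + F) = (-67 + F)/(26 + F))
(24² + P(45))/(3214 + 1120) = (24² + (-67 + 45)/(26 + 45))/(3214 + 1120) = (576 - 22/71)/4334 = (576 + (1/71)*(-22))*(1/4334) = (576 - 22/71)*(1/4334) = (40874/71)*(1/4334) = 20437/153857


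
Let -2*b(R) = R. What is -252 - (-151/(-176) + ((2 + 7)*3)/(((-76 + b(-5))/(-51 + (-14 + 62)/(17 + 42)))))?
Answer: -19719803/72688 ≈ -271.29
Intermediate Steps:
b(R) = -R/2
-252 - (-151/(-176) + ((2 + 7)*3)/(((-76 + b(-5))/(-51 + (-14 + 62)/(17 + 42))))) = -252 - (-151/(-176) + ((2 + 7)*3)/(((-76 - ½*(-5))/(-51 + (-14 + 62)/(17 + 42))))) = -252 - (-151*(-1/176) + (9*3)/(((-76 + 5/2)/(-51 + 48/59)))) = -252 - (151/176 + 27/((-147/(2*(-51 + 48*(1/59)))))) = -252 - (151/176 + 27/((-147/(2*(-51 + 48/59))))) = -252 - (151/176 + 27/((-147/(2*(-2961/59))))) = -252 - (151/176 + 27/((-147/2*(-59/2961)))) = -252 - (151/176 + 27/(413/282)) = -252 - (151/176 + 27*(282/413)) = -252 - (151/176 + 7614/413) = -252 - 1*1402427/72688 = -252 - 1402427/72688 = -19719803/72688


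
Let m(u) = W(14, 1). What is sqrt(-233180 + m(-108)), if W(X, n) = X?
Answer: I*sqrt(233166) ≈ 482.87*I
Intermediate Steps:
m(u) = 14
sqrt(-233180 + m(-108)) = sqrt(-233180 + 14) = sqrt(-233166) = I*sqrt(233166)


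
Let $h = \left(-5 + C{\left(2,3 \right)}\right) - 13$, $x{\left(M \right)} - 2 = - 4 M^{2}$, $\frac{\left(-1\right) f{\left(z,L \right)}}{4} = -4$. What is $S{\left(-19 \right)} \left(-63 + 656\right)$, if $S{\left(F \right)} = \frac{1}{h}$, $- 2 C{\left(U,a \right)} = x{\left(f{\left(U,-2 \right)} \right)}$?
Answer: $\frac{593}{493} \approx 1.2028$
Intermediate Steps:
$f{\left(z,L \right)} = 16$ ($f{\left(z,L \right)} = \left(-4\right) \left(-4\right) = 16$)
$x{\left(M \right)} = 2 - 4 M^{2}$
$C{\left(U,a \right)} = 511$ ($C{\left(U,a \right)} = - \frac{2 - 4 \cdot 16^{2}}{2} = - \frac{2 - 1024}{2} = \left(- \frac{1}{2}\right) \left(-1022\right) = 511$)
$h = 493$ ($h = \left(-5 + 511\right) - 13 = 506 - 13 = 493$)
$S{\left(F \right)} = \frac{1}{493}$
$S{\left(-19 \right)} \left(-63 + 656\right) = \frac{-63 + 656}{493} = \frac{1}{493} \cdot 593 = \frac{593}{493}$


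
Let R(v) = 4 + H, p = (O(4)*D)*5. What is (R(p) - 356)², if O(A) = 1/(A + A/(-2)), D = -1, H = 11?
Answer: 116281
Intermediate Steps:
O(A) = 2/A (O(A) = 1/(A + A*(-½)) = 1/(A - A/2) = 1/(A/2) = 2/A)
p = -5/2 (p = ((2/4)*(-1))*5 = ((2*(¼))*(-1))*5 = ((½)*(-1))*5 = -½*5 = -5/2 ≈ -2.5000)
R(v) = 15 (R(v) = 4 + 11 = 15)
(R(p) - 356)² = (15 - 356)² = (-341)² = 116281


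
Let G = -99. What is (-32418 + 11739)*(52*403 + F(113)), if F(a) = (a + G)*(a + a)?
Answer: -498777480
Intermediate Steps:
F(a) = 2*a*(-99 + a) (F(a) = (a - 99)*(a + a) = (-99 + a)*(2*a) = 2*a*(-99 + a))
(-32418 + 11739)*(52*403 + F(113)) = (-32418 + 11739)*(52*403 + 2*113*(-99 + 113)) = -20679*(20956 + 2*113*14) = -20679*(20956 + 3164) = -20679*24120 = -498777480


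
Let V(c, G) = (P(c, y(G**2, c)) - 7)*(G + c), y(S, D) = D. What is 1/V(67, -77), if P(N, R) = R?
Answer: -1/600 ≈ -0.0016667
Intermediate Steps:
V(c, G) = (-7 + c)*(G + c) (V(c, G) = (c - 7)*(G + c) = (-7 + c)*(G + c))
1/V(67, -77) = 1/(67**2 - 7*(-77) - 7*67 - 77*67) = 1/(4489 + 539 - 469 - 5159) = 1/(-600) = -1/600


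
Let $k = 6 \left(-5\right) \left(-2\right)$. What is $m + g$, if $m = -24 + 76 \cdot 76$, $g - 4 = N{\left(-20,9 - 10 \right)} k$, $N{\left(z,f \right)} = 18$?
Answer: $6836$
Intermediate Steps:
$k = 60$ ($k = \left(-30\right) \left(-2\right) = 60$)
$g = 1084$ ($g = 4 + 18 \cdot 60 = 4 + 1080 = 1084$)
$m = 5752$ ($m = -24 + 5776 = 5752$)
$m + g = 5752 + 1084 = 6836$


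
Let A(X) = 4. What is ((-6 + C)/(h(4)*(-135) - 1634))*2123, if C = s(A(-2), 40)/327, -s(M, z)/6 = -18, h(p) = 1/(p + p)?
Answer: 10496112/1439563 ≈ 7.2912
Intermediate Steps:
h(p) = 1/(2*p)
s(M, z) = 108 (s(M, z) = -6*(-18) = 108)
C = 36/109 (C = 108/327 = 108*(1/327) = 36/109 ≈ 0.33028)
((-6 + C)/(h(4)*(-135) - 1634))*2123 = ((-6 + 36/109)/(((1/2)/4)*(-135) - 1634))*2123 = -618/(109*(((1/2)*(1/4))*(-135) - 1634))*2123 = -618/(109*((1/8)*(-135) - 1634))*2123 = -618/(109*(-135/8 - 1634))*2123 = -618/(109*(-13207/8))*2123 = -618/109*(-8/13207)*2123 = (4944/1439563)*2123 = 10496112/1439563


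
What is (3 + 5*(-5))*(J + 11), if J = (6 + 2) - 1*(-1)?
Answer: -440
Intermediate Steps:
J = 9 (J = 8 + 1 = 9)
(3 + 5*(-5))*(J + 11) = (3 + 5*(-5))*(9 + 11) = (3 - 25)*20 = -22*20 = -440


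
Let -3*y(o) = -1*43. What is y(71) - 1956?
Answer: -5825/3 ≈ -1941.7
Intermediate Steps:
y(o) = 43/3 (y(o) = -(-1)*43/3 = -⅓*(-43) = 43/3)
y(71) - 1956 = 43/3 - 1956 = -5825/3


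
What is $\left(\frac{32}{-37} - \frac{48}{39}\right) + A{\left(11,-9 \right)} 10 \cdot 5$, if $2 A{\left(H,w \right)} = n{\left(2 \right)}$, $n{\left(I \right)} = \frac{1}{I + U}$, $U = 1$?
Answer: $\frac{9001}{1443} \approx 6.2377$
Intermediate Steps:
$n{\left(I \right)} = \frac{1}{1 + I}$ ($n{\left(I \right)} = \frac{1}{I + 1} = \frac{1}{1 + I}$)
$A{\left(H,w \right)} = \frac{1}{6}$ ($A{\left(H,w \right)} = \frac{1}{2 \left(1 + 2\right)} = \frac{1}{2 \cdot 3} = \frac{1}{2} \cdot \frac{1}{3} = \frac{1}{6}$)
$\left(\frac{32}{-37} - \frac{48}{39}\right) + A{\left(11,-9 \right)} 10 \cdot 5 = \left(\frac{32}{-37} - \frac{48}{39}\right) + \frac{10 \cdot 5}{6} = \left(32 \left(- \frac{1}{37}\right) - \frac{16}{13}\right) + \frac{1}{6} \cdot 50 = \left(- \frac{32}{37} - \frac{16}{13}\right) + \frac{25}{3} = - \frac{1008}{481} + \frac{25}{3} = \frac{9001}{1443}$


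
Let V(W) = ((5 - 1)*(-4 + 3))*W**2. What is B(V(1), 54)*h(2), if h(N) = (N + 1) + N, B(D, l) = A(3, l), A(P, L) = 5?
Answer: 25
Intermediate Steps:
V(W) = -4*W**2 (V(W) = (4*(-1))*W**2 = -4*W**2)
B(D, l) = 5
h(N) = 1 + 2*N (h(N) = (1 + N) + N = 1 + 2*N)
B(V(1), 54)*h(2) = 5*(1 + 2*2) = 5*(1 + 4) = 5*5 = 25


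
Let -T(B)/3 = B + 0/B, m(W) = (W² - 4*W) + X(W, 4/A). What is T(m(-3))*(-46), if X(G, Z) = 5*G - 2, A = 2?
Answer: 552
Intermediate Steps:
X(G, Z) = -2 + 5*G
m(W) = -2 + W + W² (m(W) = (W² - 4*W) + (-2 + 5*W) = -2 + W + W²)
T(B) = -3*B (T(B) = -3*(B + 0/B) = -3*(B + 0) = -3*B)
T(m(-3))*(-46) = -3*(-2 - 3 + (-3)²)*(-46) = -3*(-2 - 3 + 9)*(-46) = -3*4*(-46) = -12*(-46) = 552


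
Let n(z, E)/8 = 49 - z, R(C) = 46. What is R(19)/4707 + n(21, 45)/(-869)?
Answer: -1014394/4090383 ≈ -0.24799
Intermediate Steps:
n(z, E) = 392 - 8*z (n(z, E) = 8*(49 - z) = 392 - 8*z)
R(19)/4707 + n(21, 45)/(-869) = 46/4707 + (392 - 8*21)/(-869) = 46*(1/4707) + (392 - 168)*(-1/869) = 46/4707 + 224*(-1/869) = 46/4707 - 224/869 = -1014394/4090383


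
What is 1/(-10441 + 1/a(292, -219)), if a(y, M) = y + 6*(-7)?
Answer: -250/2610249 ≈ -9.5776e-5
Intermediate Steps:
a(y, M) = -42 + y (a(y, M) = y - 42 = -42 + y)
1/(-10441 + 1/a(292, -219)) = 1/(-10441 + 1/(-42 + 292)) = 1/(-10441 + 1/250) = 1/(-2610249/250) = -250/2610249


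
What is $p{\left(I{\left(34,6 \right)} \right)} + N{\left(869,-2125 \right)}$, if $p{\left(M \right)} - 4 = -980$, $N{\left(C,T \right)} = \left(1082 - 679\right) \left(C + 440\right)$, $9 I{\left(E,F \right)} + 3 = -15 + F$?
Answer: $526551$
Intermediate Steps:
$I{\left(E,F \right)} = -2 + \frac{F}{9}$ ($I{\left(E,F \right)} = - \frac{1}{3} + \frac{-15 + F}{9} = - \frac{1}{3} + \left(- \frac{5}{3} + \frac{F}{9}\right) = -2 + \frac{F}{9}$)
$N{\left(C,T \right)} = 177320 + 403 C$ ($N{\left(C,T \right)} = 403 \left(440 + C\right) = 177320 + 403 C$)
$p{\left(M \right)} = -976$ ($p{\left(M \right)} = 4 - 980 = -976$)
$p{\left(I{\left(34,6 \right)} \right)} + N{\left(869,-2125 \right)} = -976 + \left(177320 + 403 \cdot 869\right) = -976 + \left(177320 + 350207\right) = -976 + 527527 = 526551$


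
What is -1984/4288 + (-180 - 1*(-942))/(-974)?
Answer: -40624/32629 ≈ -1.2450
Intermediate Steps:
-1984/4288 + (-180 - 1*(-942))/(-974) = -1984*1/4288 + (-180 + 942)*(-1/974) = -31/67 + 762*(-1/974) = -31/67 - 381/487 = -40624/32629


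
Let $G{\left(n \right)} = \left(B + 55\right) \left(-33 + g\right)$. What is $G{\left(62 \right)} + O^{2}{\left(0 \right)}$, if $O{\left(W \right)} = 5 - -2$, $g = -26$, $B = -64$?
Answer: $580$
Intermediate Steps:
$O{\left(W \right)} = 7$ ($O{\left(W \right)} = 5 + 2 = 7$)
$G{\left(n \right)} = 531$ ($G{\left(n \right)} = \left(-64 + 55\right) \left(-33 - 26\right) = \left(-9\right) \left(-59\right) = 531$)
$G{\left(62 \right)} + O^{2}{\left(0 \right)} = 531 + 7^{2} = 531 + 49 = 580$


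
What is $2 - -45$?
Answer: $47$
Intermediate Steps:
$2 - -45 = 2 + 45 = 47$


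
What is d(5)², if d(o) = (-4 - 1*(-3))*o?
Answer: 25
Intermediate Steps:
d(o) = -o (d(o) = (-4 + 3)*o = -o)
d(5)² = (-1*5)² = (-5)² = 25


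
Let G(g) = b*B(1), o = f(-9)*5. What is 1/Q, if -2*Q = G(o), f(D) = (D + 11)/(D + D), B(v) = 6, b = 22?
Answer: -1/66 ≈ -0.015152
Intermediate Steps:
f(D) = (11 + D)/(2*D) (f(D) = (11 + D)/((2*D)) = (11 + D)*(1/(2*D)) = (11 + D)/(2*D))
o = -5/9 (o = ((½)*(11 - 9)/(-9))*5 = ((½)*(-⅑)*2)*5 = -⅑*5 = -5/9 ≈ -0.55556)
G(g) = 132 (G(g) = 22*6 = 132)
Q = -66 (Q = -½*132 = -66)
1/Q = 1/(-66) = -1/66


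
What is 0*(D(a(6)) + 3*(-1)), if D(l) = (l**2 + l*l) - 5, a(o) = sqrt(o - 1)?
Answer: 0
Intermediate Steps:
a(o) = sqrt(-1 + o)
D(l) = -5 + 2*l**2 (D(l) = (l**2 + l**2) - 5 = 2*l**2 - 5 = -5 + 2*l**2)
0*(D(a(6)) + 3*(-1)) = 0*((-5 + 2*(sqrt(-1 + 6))**2) + 3*(-1)) = 0*((-5 + 2*(sqrt(5))**2) - 3) = 0*((-5 + 2*5) - 3) = 0*((-5 + 10) - 3) = 0*(5 - 3) = 0*2 = 0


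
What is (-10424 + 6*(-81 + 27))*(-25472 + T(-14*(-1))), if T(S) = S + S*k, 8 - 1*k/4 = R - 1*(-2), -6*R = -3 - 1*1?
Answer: 811237544/3 ≈ 2.7041e+8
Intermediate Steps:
R = ⅔ (R = -(-3 - 1*1)/6 = -(-3 - 1)/6 = -⅙*(-4) = ⅔ ≈ 0.66667)
k = 64/3 (k = 32 - 4*(⅔ - 1*(-2)) = 32 - 4*(⅔ + 2) = 32 - 4*8/3 = 32 - 32/3 = 64/3 ≈ 21.333)
T(S) = 67*S/3 (T(S) = S + S*(64/3) = S + 64*S/3 = 67*S/3)
(-10424 + 6*(-81 + 27))*(-25472 + T(-14*(-1))) = (-10424 + 6*(-81 + 27))*(-25472 + 67*(-14*(-1))/3) = (-10424 + 6*(-54))*(-25472 + (67/3)*14) = (-10424 - 324)*(-25472 + 938/3) = -10748*(-75478/3) = 811237544/3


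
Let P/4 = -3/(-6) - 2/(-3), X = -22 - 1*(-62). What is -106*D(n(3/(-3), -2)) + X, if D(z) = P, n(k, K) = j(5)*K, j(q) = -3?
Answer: -1364/3 ≈ -454.67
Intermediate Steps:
X = 40 (X = -22 + 62 = 40)
P = 14/3 (P = 4*(-3/(-6) - 2/(-3)) = 4*(-3*(-⅙) - 2*(-⅓)) = 4*(½ + ⅔) = 4*(7/6) = 14/3 ≈ 4.6667)
n(k, K) = -3*K
D(z) = 14/3
-106*D(n(3/(-3), -2)) + X = -106*14/3 + 40 = -1484/3 + 40 = -1364/3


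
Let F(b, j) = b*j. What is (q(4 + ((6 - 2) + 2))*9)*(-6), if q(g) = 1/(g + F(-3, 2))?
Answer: -27/2 ≈ -13.500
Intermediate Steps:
q(g) = 1/(-6 + g) (q(g) = 1/(g - 3*2) = 1/(g - 6) = 1/(-6 + g))
(q(4 + ((6 - 2) + 2))*9)*(-6) = (9/(-6 + (4 + ((6 - 2) + 2))))*(-6) = (9/(-6 + (4 + (4 + 2))))*(-6) = (9/(-6 + (4 + 6)))*(-6) = (9/(-6 + 10))*(-6) = (9/4)*(-6) = -27/2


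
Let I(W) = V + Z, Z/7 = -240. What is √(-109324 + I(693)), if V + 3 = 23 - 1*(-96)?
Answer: 2*I*√27722 ≈ 333.0*I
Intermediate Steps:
Z = -1680 (Z = 7*(-240) = -1680)
V = 116 (V = -3 + (23 - 1*(-96)) = -3 + (23 + 96) = -3 + 119 = 116)
I(W) = -1564 (I(W) = 116 - 1680 = -1564)
√(-109324 + I(693)) = √(-109324 - 1564) = √(-110888) = 2*I*√27722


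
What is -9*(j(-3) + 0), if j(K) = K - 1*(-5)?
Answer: -18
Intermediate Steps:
j(K) = 5 + K (j(K) = K + 5 = 5 + K)
-9*(j(-3) + 0) = -9*((5 - 3) + 0) = -9*(2 + 0) = -9*2 = -18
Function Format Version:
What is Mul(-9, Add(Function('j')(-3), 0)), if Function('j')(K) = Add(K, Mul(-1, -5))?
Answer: -18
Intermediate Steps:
Function('j')(K) = Add(5, K) (Function('j')(K) = Add(K, 5) = Add(5, K))
Mul(-9, Add(Function('j')(-3), 0)) = Mul(-9, Add(Add(5, -3), 0)) = Mul(-9, Add(2, 0)) = Mul(-9, 2) = -18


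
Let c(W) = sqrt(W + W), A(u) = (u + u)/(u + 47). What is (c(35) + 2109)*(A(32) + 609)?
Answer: 101601075/79 + 48175*sqrt(70)/79 ≈ 1.2912e+6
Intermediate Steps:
A(u) = 2*u/(47 + u) (A(u) = (2*u)/(47 + u) = 2*u/(47 + u))
c(W) = sqrt(2)*sqrt(W) (c(W) = sqrt(2*W) = sqrt(2)*sqrt(W))
(c(35) + 2109)*(A(32) + 609) = (sqrt(2)*sqrt(35) + 2109)*(2*32/(47 + 32) + 609) = (sqrt(70) + 2109)*(2*32/79 + 609) = (2109 + sqrt(70))*(2*32*(1/79) + 609) = (2109 + sqrt(70))*(64/79 + 609) = (2109 + sqrt(70))*(48175/79) = 101601075/79 + 48175*sqrt(70)/79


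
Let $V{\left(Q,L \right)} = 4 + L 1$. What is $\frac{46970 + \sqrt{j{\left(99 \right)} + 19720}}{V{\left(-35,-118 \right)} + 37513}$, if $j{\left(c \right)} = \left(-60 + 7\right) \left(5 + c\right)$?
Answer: $\frac{46970}{37399} + \frac{8 \sqrt{222}}{37399} \approx 1.2591$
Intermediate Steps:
$V{\left(Q,L \right)} = 4 + L$
$j{\left(c \right)} = -265 - 53 c$ ($j{\left(c \right)} = - 53 \left(5 + c\right) = -265 - 53 c$)
$\frac{46970 + \sqrt{j{\left(99 \right)} + 19720}}{V{\left(-35,-118 \right)} + 37513} = \frac{46970 + \sqrt{\left(-265 - 5247\right) + 19720}}{\left(4 - 118\right) + 37513} = \frac{46970 + \sqrt{\left(-265 - 5247\right) + 19720}}{-114 + 37513} = \frac{46970 + \sqrt{-5512 + 19720}}{37399} = \left(46970 + \sqrt{14208}\right) \frac{1}{37399} = \left(46970 + 8 \sqrt{222}\right) \frac{1}{37399} = \frac{46970}{37399} + \frac{8 \sqrt{222}}{37399}$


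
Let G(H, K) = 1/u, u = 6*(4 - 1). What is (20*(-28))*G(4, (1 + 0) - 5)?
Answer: -280/9 ≈ -31.111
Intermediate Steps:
u = 18 (u = 6*3 = 18)
G(H, K) = 1/18
(20*(-28))*G(4, (1 + 0) - 5) = (20*(-28))*(1/18) = -560*1/18 = -280/9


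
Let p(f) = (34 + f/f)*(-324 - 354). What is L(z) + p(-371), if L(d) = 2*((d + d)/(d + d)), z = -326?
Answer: -23728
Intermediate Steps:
L(d) = 2 (L(d) = 2*((2*d)/((2*d))) = 2*((2*d)*(1/(2*d))) = 2*1 = 2)
p(f) = -23730 (p(f) = (34 + 1)*(-678) = 35*(-678) = -23730)
L(z) + p(-371) = 2 - 23730 = -23728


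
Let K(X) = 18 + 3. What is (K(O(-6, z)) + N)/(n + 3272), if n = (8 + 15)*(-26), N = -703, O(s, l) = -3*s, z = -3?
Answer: -341/1337 ≈ -0.25505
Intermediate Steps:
K(X) = 21
n = -598 (n = 23*(-26) = -598)
(K(O(-6, z)) + N)/(n + 3272) = (21 - 703)/(-598 + 3272) = -682/2674 = -682*1/2674 = -341/1337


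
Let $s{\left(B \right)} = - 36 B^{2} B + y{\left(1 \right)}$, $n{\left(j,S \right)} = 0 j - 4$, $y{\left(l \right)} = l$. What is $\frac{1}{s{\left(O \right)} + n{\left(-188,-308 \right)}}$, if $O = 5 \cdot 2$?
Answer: $- \frac{1}{36003} \approx -2.7775 \cdot 10^{-5}$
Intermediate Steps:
$n{\left(j,S \right)} = -4$ ($n{\left(j,S \right)} = 0 - 4 = -4$)
$O = 10$
$s{\left(B \right)} = 1 - 36 B^{3}$ ($s{\left(B \right)} = - 36 B^{2} B + 1 = - 36 B^{3} + 1 = 1 - 36 B^{3}$)
$\frac{1}{s{\left(O \right)} + n{\left(-188,-308 \right)}} = \frac{1}{\left(1 - 36 \cdot 10^{3}\right) - 4} = \frac{1}{\left(1 - 36000\right) - 4} = \frac{1}{-35999 - 4} = \frac{1}{-36003} = - \frac{1}{36003}$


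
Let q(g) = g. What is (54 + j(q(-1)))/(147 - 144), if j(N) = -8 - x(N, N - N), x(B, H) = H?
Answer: 46/3 ≈ 15.333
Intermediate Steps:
j(N) = -8 (j(N) = -8 - (N - N) = -8 - 1*0 = -8 + 0 = -8)
(54 + j(q(-1)))/(147 - 144) = (54 - 8)/(147 - 144) = 46/3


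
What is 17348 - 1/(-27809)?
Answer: 482430533/27809 ≈ 17348.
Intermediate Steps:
17348 - 1/(-27809) = 17348 - 1*(-1/27809) = 17348 + 1/27809 = 482430533/27809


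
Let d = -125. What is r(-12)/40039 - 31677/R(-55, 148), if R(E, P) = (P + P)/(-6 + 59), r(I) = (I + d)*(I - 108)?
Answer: -67215850119/11851544 ≈ -5671.5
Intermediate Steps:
r(I) = (-125 + I)*(-108 + I) (r(I) = (I - 125)*(I - 108) = (-125 + I)*(-108 + I))
R(E, P) = 2*P/53 (R(E, P) = (2*P)/53 = (2*P)*(1/53) = 2*P/53)
r(-12)/40039 - 31677/R(-55, 148) = (13500 + (-12)² - 233*(-12))/40039 - 31677/((2/53)*148) = (13500 + 144 + 2796)*(1/40039) - 31677/296/53 = 16440*(1/40039) - 31677*53/296 = 16440/40039 - 1678881/296 = -67215850119/11851544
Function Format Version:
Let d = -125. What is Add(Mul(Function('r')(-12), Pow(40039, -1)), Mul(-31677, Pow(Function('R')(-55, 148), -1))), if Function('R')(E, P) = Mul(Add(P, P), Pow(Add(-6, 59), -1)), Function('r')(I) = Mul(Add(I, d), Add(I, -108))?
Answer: Rational(-67215850119, 11851544) ≈ -5671.5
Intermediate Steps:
Function('r')(I) = Mul(Add(-125, I), Add(-108, I)) (Function('r')(I) = Mul(Add(I, -125), Add(I, -108)) = Mul(Add(-125, I), Add(-108, I)))
Function('R')(E, P) = Mul(Rational(2, 53), P) (Function('R')(E, P) = Mul(Mul(2, P), Pow(53, -1)) = Mul(Mul(2, P), Rational(1, 53)) = Mul(Rational(2, 53), P))
Add(Mul(Function('r')(-12), Pow(40039, -1)), Mul(-31677, Pow(Function('R')(-55, 148), -1))) = Add(Mul(Add(13500, Pow(-12, 2), Mul(-233, -12)), Pow(40039, -1)), Mul(-31677, Pow(Mul(Rational(2, 53), 148), -1))) = Add(Mul(Add(13500, 144, 2796), Rational(1, 40039)), Mul(-31677, Pow(Rational(296, 53), -1))) = Add(Mul(16440, Rational(1, 40039)), Mul(-31677, Rational(53, 296))) = Add(Rational(16440, 40039), Rational(-1678881, 296)) = Rational(-67215850119, 11851544)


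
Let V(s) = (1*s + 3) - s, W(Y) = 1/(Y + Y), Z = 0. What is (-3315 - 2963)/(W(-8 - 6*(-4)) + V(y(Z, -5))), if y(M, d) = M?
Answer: -200896/97 ≈ -2071.1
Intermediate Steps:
W(Y) = 1/(2*Y)
V(s) = 3 (V(s) = (s + 3) - s = (3 + s) - s = 3)
(-3315 - 2963)/(W(-8 - 6*(-4)) + V(y(Z, -5))) = (-3315 - 2963)/(1/(2*(-8 - 6*(-4))) + 3) = -6278/(1/(2*(-8 + 24)) + 3) = -6278/((½)/16 + 3) = -6278/((½)*(1/16) + 3) = -6278/(1/32 + 3) = -6278/97/32 = -6278*32/97 = -200896/97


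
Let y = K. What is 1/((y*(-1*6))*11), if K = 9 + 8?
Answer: -1/1122 ≈ -0.00089127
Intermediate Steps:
K = 17
y = 17
1/((y*(-1*6))*11) = 1/((17*(-1*6))*11) = 1/((17*(-6))*11) = 1/(-102*11) = 1/(-1122) = -1/1122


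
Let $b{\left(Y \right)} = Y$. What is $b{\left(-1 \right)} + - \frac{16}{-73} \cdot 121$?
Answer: $\frac{1863}{73} \approx 25.521$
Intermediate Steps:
$b{\left(-1 \right)} + - \frac{16}{-73} \cdot 121 = -1 + - \frac{16}{-73} \cdot 121 = -1 + \left(-16\right) \left(- \frac{1}{73}\right) 121 = -1 + \frac{16}{73} \cdot 121 = -1 + \frac{1936}{73} = \frac{1863}{73}$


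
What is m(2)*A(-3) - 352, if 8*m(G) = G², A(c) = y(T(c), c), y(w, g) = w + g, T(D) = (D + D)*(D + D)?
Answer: -671/2 ≈ -335.50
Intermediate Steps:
T(D) = 4*D² (T(D) = (2*D)*(2*D) = 4*D²)
y(w, g) = g + w
A(c) = c + 4*c²
m(G) = G²/8
m(2)*A(-3) - 352 = ((⅛)*2²)*(-3*(1 + 4*(-3))) - 352 = ((⅛)*4)*(-3*(1 - 12)) - 352 = (-3*(-11))/2 - 352 = (½)*33 - 352 = 33/2 - 352 = -671/2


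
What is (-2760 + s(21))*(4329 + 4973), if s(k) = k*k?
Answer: -21571338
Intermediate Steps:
s(k) = k**2
(-2760 + s(21))*(4329 + 4973) = (-2760 + 21**2)*(4329 + 4973) = (-2760 + 441)*9302 = -2319*9302 = -21571338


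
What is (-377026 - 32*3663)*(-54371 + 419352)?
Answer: -180388939402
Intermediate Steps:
(-377026 - 32*3663)*(-54371 + 419352) = (-377026 - 117216)*364981 = -494242*364981 = -180388939402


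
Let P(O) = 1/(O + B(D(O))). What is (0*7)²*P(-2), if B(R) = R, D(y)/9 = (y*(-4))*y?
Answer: 0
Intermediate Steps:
D(y) = -36*y² (D(y) = 9*((y*(-4))*y) = 9*((-4*y)*y) = 9*(-4*y²) = -36*y²)
P(O) = 1/(O - 36*O²)
(0*7)²*P(-2) = (0*7)²*(-1/(-2*(-1 + 36*(-2)))) = 0²*(-1*(-½)/(-1 - 72)) = 0*(-1*(-½)/(-73)) = 0*(-1*(-½)*(-1/73)) = 0*(-1/146) = 0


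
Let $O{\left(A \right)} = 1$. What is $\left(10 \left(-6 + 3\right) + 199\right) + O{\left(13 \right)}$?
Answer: $170$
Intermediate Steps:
$\left(10 \left(-6 + 3\right) + 199\right) + O{\left(13 \right)} = \left(10 \left(-6 + 3\right) + 199\right) + 1 = \left(10 \left(-3\right) + 199\right) + 1 = \left(-30 + 199\right) + 1 = 169 + 1 = 170$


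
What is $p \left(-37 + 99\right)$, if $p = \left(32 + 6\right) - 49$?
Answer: $-682$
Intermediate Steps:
$p = -11$ ($p = 38 - 49 = -11$)
$p \left(-37 + 99\right) = - 11 \left(-37 + 99\right) = \left(-11\right) 62 = -682$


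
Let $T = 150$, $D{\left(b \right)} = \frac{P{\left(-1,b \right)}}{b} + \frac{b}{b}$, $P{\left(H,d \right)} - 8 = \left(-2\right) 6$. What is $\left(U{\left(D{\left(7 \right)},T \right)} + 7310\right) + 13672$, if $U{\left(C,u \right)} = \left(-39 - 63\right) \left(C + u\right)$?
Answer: $\frac{39468}{7} \approx 5638.3$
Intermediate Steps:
$P{\left(H,d \right)} = -4$ ($P{\left(H,d \right)} = 8 - 12 = -4$)
$D{\left(b \right)} = 1 - \frac{4}{b}$ ($D{\left(b \right)} = - \frac{4}{b} + \frac{b}{b} = - \frac{4}{b} + 1 = 1 - \frac{4}{b}$)
$U{\left(C,u \right)} = - 102 C - 102 u$ ($U{\left(C,u \right)} = - 102 \left(C + u\right) = - 102 C - 102 u$)
$\left(U{\left(D{\left(7 \right)},T \right)} + 7310\right) + 13672 = \left(\left(- 102 \frac{-4 + 7}{7} - 15300\right) + 7310\right) + 13672 = \left(\left(- 102 \cdot \frac{1}{7} \cdot 3 - 15300\right) + 7310\right) + 13672 = \left(\left(\left(-102\right) \frac{3}{7} - 15300\right) + 7310\right) + 13672 = \left(\left(- \frac{306}{7} - 15300\right) + 7310\right) + 13672 = \left(- \frac{107406}{7} + 7310\right) + 13672 = - \frac{56236}{7} + 13672 = \frac{39468}{7}$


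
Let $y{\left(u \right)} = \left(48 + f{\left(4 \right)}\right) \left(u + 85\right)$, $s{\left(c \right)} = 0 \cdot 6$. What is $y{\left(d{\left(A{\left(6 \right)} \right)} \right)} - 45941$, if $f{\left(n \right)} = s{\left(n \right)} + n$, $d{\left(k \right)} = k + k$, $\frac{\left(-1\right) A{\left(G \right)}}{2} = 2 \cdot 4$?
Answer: $-43185$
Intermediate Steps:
$s{\left(c \right)} = 0$
$A{\left(G \right)} = -16$ ($A{\left(G \right)} = - 2 \cdot 2 \cdot 4 = \left(-2\right) 8 = -16$)
$d{\left(k \right)} = 2 k$
$f{\left(n \right)} = n$ ($f{\left(n \right)} = 0 + n = n$)
$y{\left(u \right)} = 4420 + 52 u$ ($y{\left(u \right)} = \left(48 + 4\right) \left(u + 85\right) = 52 \left(85 + u\right) = 4420 + 52 u$)
$y{\left(d{\left(A{\left(6 \right)} \right)} \right)} - 45941 = \left(4420 + 52 \cdot 2 \left(-16\right)\right) - 45941 = \left(4420 + 52 \left(-32\right)\right) - 45941 = \left(4420 - 1664\right) - 45941 = 2756 - 45941 = -43185$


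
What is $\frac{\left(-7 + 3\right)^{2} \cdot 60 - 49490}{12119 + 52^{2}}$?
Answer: $- \frac{48530}{14823} \approx -3.274$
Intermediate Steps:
$\frac{\left(-7 + 3\right)^{2} \cdot 60 - 49490}{12119 + 52^{2}} = \frac{\left(-4\right)^{2} \cdot 60 - 49490}{12119 + 2704} = \frac{16 \cdot 60 - 49490}{14823} = \left(960 - 49490\right) \frac{1}{14823} = \left(-48530\right) \frac{1}{14823} = - \frac{48530}{14823}$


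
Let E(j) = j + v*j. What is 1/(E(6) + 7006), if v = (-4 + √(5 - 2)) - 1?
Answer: 3491/24374108 - 3*√3/24374108 ≈ 0.00014301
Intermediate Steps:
v = -5 + √3 (v = (-4 + √3) - 1 = -5 + √3 ≈ -3.2679)
E(j) = j + j*(-5 + √3) (E(j) = j + (-5 + √3)*j = j + j*(-5 + √3))
1/(E(6) + 7006) = 1/(6*(-4 + √3) + 7006) = 1/((-24 + 6*√3) + 7006) = 1/(6982 + 6*√3)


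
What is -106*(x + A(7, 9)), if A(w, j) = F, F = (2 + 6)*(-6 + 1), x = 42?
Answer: -212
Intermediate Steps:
F = -40 (F = 8*(-5) = -40)
A(w, j) = -40
-106*(x + A(7, 9)) = -106*(42 - 40) = -106*2 = -212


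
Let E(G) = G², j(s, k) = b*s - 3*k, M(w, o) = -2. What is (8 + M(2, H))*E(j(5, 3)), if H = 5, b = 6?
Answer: 2646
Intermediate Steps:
j(s, k) = -3*k + 6*s (j(s, k) = 6*s - 3*k = -3*k + 6*s)
(8 + M(2, H))*E(j(5, 3)) = (8 - 2)*(-3*3 + 6*5)² = 6*(-9 + 30)² = 6*21² = 6*441 = 2646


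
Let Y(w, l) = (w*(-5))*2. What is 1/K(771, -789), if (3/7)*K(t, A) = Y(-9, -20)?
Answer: 1/210 ≈ 0.0047619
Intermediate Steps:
Y(w, l) = -10*w (Y(w, l) = -5*w*2 = -10*w)
K(t, A) = 210 (K(t, A) = 7*(-10*(-9))/3 = (7/3)*90 = 210)
1/K(771, -789) = 1/210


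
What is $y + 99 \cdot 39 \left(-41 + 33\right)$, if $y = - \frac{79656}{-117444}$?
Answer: $- \frac{302294218}{9787} \approx -30887.0$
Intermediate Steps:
$y = \frac{6638}{9787}$ ($y = \left(-79656\right) \left(- \frac{1}{117444}\right) = \frac{6638}{9787} \approx 0.67825$)
$y + 99 \cdot 39 \left(-41 + 33\right) = \frac{6638}{9787} + 99 \cdot 39 \left(-41 + 33\right) = \frac{6638}{9787} + 99 \cdot 39 \left(-8\right) = \frac{6638}{9787} + 99 \left(-312\right) = \frac{6638}{9787} - 30888 = - \frac{302294218}{9787}$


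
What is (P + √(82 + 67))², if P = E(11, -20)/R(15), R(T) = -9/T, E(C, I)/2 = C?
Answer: 13441/9 - 220*√149/3 ≈ 598.30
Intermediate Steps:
E(C, I) = 2*C
P = -110/3 (P = (2*11)/((-9/15)) = 22/((-9*1/15)) = 22/(-⅗) = 22*(-5/3) = -110/3 ≈ -36.667)
(P + √(82 + 67))² = (-110/3 + √(82 + 67))² = (-110/3 + √149)²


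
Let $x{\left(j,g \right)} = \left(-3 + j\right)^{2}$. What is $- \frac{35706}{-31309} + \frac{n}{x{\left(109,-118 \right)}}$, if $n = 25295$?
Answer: $\frac{1193153771}{351787924} \approx 3.3917$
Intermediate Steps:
$- \frac{35706}{-31309} + \frac{n}{x{\left(109,-118 \right)}} = - \frac{35706}{-31309} + \frac{25295}{\left(-3 + 109\right)^{2}} = \left(-35706\right) \left(- \frac{1}{31309}\right) + \frac{25295}{106^{2}} = \frac{35706}{31309} + \frac{25295}{11236} = \frac{1193153771}{351787924}$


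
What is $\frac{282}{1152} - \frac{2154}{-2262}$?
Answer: $\frac{86647}{72384} \approx 1.197$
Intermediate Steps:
$\frac{282}{1152} - \frac{2154}{-2262} = 282 \cdot \frac{1}{1152} - - \frac{359}{377} = \frac{47}{192} + \frac{359}{377} = \frac{86647}{72384}$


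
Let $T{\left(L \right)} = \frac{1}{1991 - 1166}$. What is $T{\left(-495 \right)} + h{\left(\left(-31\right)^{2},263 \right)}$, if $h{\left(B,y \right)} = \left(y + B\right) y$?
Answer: $\frac{265577401}{825} \approx 3.2191 \cdot 10^{5}$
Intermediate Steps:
$h{\left(B,y \right)} = y \left(B + y\right)$ ($h{\left(B,y \right)} = \left(B + y\right) y = y \left(B + y\right)$)
$T{\left(L \right)} = \frac{1}{825}$
$T{\left(-495 \right)} + h{\left(\left(-31\right)^{2},263 \right)} = \frac{1}{825} + 263 \left(\left(-31\right)^{2} + 263\right) = \frac{1}{825} + 263 \left(961 + 263\right) = \frac{1}{825} + 263 \cdot 1224 = \frac{1}{825} + 321912 = \frac{265577401}{825}$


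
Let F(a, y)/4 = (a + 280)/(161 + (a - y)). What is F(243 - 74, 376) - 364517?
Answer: -8384789/23 ≈ -3.6456e+5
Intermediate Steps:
F(a, y) = 4*(280 + a)/(161 + a - y) (F(a, y) = 4*((a + 280)/(161 + (a - y))) = 4*((280 + a)/(161 + a - y)) = 4*(280 + a)/(161 + a - y))
F(243 - 74, 376) - 364517 = 4*(280 + (243 - 74))/(161 + (243 - 74) - 1*376) - 364517 = 4*(280 + 169)/(161 + 169 - 376) - 364517 = 4*449/(-46) - 364517 = 4*(-1/46)*449 - 364517 = -898/23 - 364517 = -8384789/23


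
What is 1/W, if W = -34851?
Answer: -1/34851 ≈ -2.8694e-5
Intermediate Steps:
1/W = 1/(-34851) = -1/34851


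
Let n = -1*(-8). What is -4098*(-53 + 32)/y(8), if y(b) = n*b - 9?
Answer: 86058/55 ≈ 1564.7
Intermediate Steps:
n = 8
y(b) = -9 + 8*b (y(b) = 8*b - 9 = -9 + 8*b)
-4098*(-53 + 32)/y(8) = -4098*(-53 + 32)/(-9 + 8*8) = -4098*(-21/(-9 + 64)) = -4098/((-1/21*55)) = -4098/(-55/21) = -4098*(-21/55) = 86058/55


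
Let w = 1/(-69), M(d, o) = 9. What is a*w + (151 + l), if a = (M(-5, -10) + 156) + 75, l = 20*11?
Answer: 8453/23 ≈ 367.52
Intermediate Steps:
l = 220
w = -1/69 ≈ -0.014493
a = 240 (a = (9 + 156) + 75 = 165 + 75 = 240)
a*w + (151 + l) = 240*(-1/69) + (151 + 220) = -80/23 + 371 = 8453/23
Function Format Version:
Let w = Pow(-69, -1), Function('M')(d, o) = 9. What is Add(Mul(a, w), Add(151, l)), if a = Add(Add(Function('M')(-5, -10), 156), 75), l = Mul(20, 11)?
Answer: Rational(8453, 23) ≈ 367.52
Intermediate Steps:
l = 220
w = Rational(-1, 69) ≈ -0.014493
a = 240 (a = Add(Add(9, 156), 75) = Add(165, 75) = 240)
Add(Mul(a, w), Add(151, l)) = Add(Mul(240, Rational(-1, 69)), Add(151, 220)) = Add(Rational(-80, 23), 371) = Rational(8453, 23)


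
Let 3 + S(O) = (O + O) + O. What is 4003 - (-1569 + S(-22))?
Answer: 5641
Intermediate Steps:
S(O) = -3 + 3*O (S(O) = -3 + ((O + O) + O) = -3 + (2*O + O) = -3 + 3*O)
4003 - (-1569 + S(-22)) = 4003 - (-1569 + (-3 + 3*(-22))) = 4003 - (-1569 + (-3 - 66)) = 4003 - (-1569 - 69) = 4003 - 1*(-1638) = 4003 + 1638 = 5641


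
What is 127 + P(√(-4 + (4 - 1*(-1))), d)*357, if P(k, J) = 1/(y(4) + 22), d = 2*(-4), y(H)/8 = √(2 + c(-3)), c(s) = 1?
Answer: 22469/146 - 714*√3/73 ≈ 136.96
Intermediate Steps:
y(H) = 8*√3 (y(H) = 8*√(2 + 1) = 8*√3)
d = -8
P(k, J) = 1/(22 + 8*√3) (P(k, J) = 1/(8*√3 + 22) = 1/(22 + 8*√3))
127 + P(√(-4 + (4 - 1*(-1))), d)*357 = 127 + (11/146 - 2*√3/73)*357 = 127 + (3927/146 - 714*√3/73) = 22469/146 - 714*√3/73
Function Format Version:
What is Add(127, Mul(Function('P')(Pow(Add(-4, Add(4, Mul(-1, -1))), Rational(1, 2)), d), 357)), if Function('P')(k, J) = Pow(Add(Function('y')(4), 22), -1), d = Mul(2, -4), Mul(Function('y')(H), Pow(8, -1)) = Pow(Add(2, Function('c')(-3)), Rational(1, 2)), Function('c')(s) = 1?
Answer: Add(Rational(22469, 146), Mul(Rational(-714, 73), Pow(3, Rational(1, 2)))) ≈ 136.96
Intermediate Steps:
Function('y')(H) = Mul(8, Pow(3, Rational(1, 2))) (Function('y')(H) = Mul(8, Pow(Add(2, 1), Rational(1, 2))) = Mul(8, Pow(3, Rational(1, 2))))
d = -8
Function('P')(k, J) = Pow(Add(22, Mul(8, Pow(3, Rational(1, 2)))), -1) (Function('P')(k, J) = Pow(Add(Mul(8, Pow(3, Rational(1, 2))), 22), -1) = Pow(Add(22, Mul(8, Pow(3, Rational(1, 2)))), -1))
Add(127, Mul(Function('P')(Pow(Add(-4, Add(4, Mul(-1, -1))), Rational(1, 2)), d), 357)) = Add(127, Mul(Add(Rational(11, 146), Mul(Rational(-2, 73), Pow(3, Rational(1, 2)))), 357)) = Add(127, Add(Rational(3927, 146), Mul(Rational(-714, 73), Pow(3, Rational(1, 2))))) = Add(Rational(22469, 146), Mul(Rational(-714, 73), Pow(3, Rational(1, 2))))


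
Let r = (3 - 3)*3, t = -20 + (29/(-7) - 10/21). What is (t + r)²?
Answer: 267289/441 ≈ 606.10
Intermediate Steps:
t = -517/21 (t = -20 + (29*(-⅐) - 10*1/21) = -20 + (-29/7 - 10/21) = -20 - 97/21 = -517/21 ≈ -24.619)
r = 0 (r = 0*3 = 0)
(t + r)² = (-517/21 + 0)² = (-517/21)² = 267289/441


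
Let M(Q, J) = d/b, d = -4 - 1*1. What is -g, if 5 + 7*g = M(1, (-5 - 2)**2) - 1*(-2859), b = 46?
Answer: -131279/322 ≈ -407.70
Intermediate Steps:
d = -5 (d = -4 - 1 = -5)
M(Q, J) = -5/46
g = 131279/322 (g = -5/7 + (-5/46 - 1*(-2859))/7 = -5/7 + (-5/46 + 2859)/7 = -5/7 + (1/7)*(131509/46) = -5/7 + 18787/46 = 131279/322 ≈ 407.70)
-g = -1*131279/322 = -131279/322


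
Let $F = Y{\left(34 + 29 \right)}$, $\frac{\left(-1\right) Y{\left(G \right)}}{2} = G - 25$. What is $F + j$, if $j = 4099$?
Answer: $4023$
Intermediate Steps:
$Y{\left(G \right)} = 50 - 2 G$ ($Y{\left(G \right)} = - 2 \left(G - 25\right) = - 2 \left(-25 + G\right) = 50 - 2 G$)
$F = -76$ ($F = 50 - 2 \left(34 + 29\right) = 50 - 126 = -76$)
$F + j = -76 + 4099 = 4023$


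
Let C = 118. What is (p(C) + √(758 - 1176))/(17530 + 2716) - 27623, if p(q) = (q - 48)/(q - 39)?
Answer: -22090582656/799717 + I*√418/20246 ≈ -27623.0 + 0.0010098*I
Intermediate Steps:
p(q) = (-48 + q)/(-39 + q)
(p(C) + √(758 - 1176))/(17530 + 2716) - 27623 = ((-48 + 118)/(-39 + 118) + √(758 - 1176))/(17530 + 2716) - 27623 = (70/79 + √(-418))/20246 - 27623 = ((1/79)*70 + I*√418)*(1/20246) - 27623 = (70/79 + I*√418)*(1/20246) - 27623 = (35/799717 + I*√418/20246) - 27623 = -22090582656/799717 + I*√418/20246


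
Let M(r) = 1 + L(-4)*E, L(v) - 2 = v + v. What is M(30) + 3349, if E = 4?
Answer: 3326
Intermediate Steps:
L(v) = 2 + 2*v (L(v) = 2 + (v + v) = 2 + 2*v)
M(r) = -23 (M(r) = 1 + (2 + 2*(-4))*4 = 1 + (2 - 8)*4 = 1 - 6*4 = 1 - 24 = -23)
M(30) + 3349 = -23 + 3349 = 3326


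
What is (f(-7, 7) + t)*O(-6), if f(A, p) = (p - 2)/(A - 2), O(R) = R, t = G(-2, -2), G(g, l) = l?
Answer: 46/3 ≈ 15.333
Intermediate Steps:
t = -2
f(A, p) = (-2 + p)/(-2 + A)
(f(-7, 7) + t)*O(-6) = ((-2 + 7)/(-2 - 7) - 2)*(-6) = (5/(-9) - 2)*(-6) = (-⅑*5 - 2)*(-6) = (-5/9 - 2)*(-6) = -23/9*(-6) = 46/3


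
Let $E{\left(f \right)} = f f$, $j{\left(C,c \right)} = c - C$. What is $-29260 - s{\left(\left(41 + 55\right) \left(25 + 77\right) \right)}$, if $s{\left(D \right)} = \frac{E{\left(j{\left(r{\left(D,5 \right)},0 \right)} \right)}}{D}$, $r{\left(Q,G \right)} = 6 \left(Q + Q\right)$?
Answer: $-1439308$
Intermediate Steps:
$r{\left(Q,G \right)} = 12 Q$ ($r{\left(Q,G \right)} = 6 \cdot 2 Q = 12 Q$)
$E{\left(f \right)} = f^{2}$
$s{\left(D \right)} = 144 D$ ($s{\left(D \right)} = \frac{\left(0 - 12 D\right)^{2}}{D} = \frac{\left(- 12 D\right)^{2}}{D} = \frac{144 D^{2}}{D} = 144 D$)
$-29260 - s{\left(\left(41 + 55\right) \left(25 + 77\right) \right)} = -29260 - 144 \left(41 + 55\right) \left(25 + 77\right) = -29260 - 144 \cdot 96 \cdot 102 = -29260 - 144 \cdot 9792 = -29260 - 1410048 = -1439308$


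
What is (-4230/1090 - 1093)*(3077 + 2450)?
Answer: -660808120/109 ≈ -6.0625e+6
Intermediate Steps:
(-4230/1090 - 1093)*(3077 + 2450) = (-4230*1/1090 - 1093)*5527 = (-423/109 - 1093)*5527 = -119560/109*5527 = -660808120/109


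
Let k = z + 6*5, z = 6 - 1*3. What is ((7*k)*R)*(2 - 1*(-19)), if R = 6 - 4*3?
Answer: -29106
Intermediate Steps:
z = 3 (z = 6 - 3 = 3)
R = -6 (R = 6 - 12 = -6)
k = 33 (k = 3 + 6*5 = 3 + 30 = 33)
((7*k)*R)*(2 - 1*(-19)) = ((7*33)*(-6))*(2 - 1*(-19)) = (231*(-6))*(2 + 19) = -1386*21 = -29106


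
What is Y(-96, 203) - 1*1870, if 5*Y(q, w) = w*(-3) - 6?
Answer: -1993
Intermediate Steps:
Y(q, w) = -6/5 - 3*w/5 (Y(q, w) = (w*(-3) - 6)/5 = (-3*w - 6)/5 = (-6 - 3*w)/5 = -6/5 - 3*w/5)
Y(-96, 203) - 1*1870 = (-6/5 - ⅗*203) - 1*1870 = (-6/5 - 609/5) - 1870 = -123 - 1870 = -1993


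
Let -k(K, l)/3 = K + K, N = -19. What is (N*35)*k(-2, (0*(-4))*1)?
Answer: -7980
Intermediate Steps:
k(K, l) = -6*K (k(K, l) = -3*(K + K) = -6*K)
(N*35)*k(-2, (0*(-4))*1) = (-19*35)*(-6*(-2)) = -665*12 = -7980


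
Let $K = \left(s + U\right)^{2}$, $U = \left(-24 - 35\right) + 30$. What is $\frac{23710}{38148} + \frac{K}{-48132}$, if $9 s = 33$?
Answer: $\frac{418772693}{688552326} \approx 0.60819$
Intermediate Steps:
$s = \frac{11}{3}$ ($s = \frac{1}{9} \cdot 33 = \frac{11}{3} \approx 3.6667$)
$U = -29$ ($U = -59 + 30 = -29$)
$K = \frac{5776}{9}$ ($K = \left(\frac{11}{3} - 29\right)^{2} = \left(- \frac{76}{3}\right)^{2} = \frac{5776}{9} \approx 641.78$)
$\frac{23710}{38148} + \frac{K}{-48132} = \frac{23710}{38148} + \frac{5776}{9 \left(-48132\right)} = 23710 \cdot \frac{1}{38148} + \frac{5776}{9} \left(- \frac{1}{48132}\right) = \frac{11855}{19074} - \frac{1444}{108297} = \frac{418772693}{688552326}$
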